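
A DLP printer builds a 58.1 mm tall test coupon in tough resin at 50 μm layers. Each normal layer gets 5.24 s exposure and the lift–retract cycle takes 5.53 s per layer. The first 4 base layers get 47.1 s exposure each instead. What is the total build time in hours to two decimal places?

3.52 hours

Number of layers: 58.1 / 0.05 → 1162 (rounded up).
Burn-in layers: 4 × (47.1 + 5.53) → 210.52 s.
Remaining layers = 1158 × (5.24 + 5.53) = 12471.66 s.
Total = 210.52 + 12471.66 = 12682.18 s = 3.52 hours.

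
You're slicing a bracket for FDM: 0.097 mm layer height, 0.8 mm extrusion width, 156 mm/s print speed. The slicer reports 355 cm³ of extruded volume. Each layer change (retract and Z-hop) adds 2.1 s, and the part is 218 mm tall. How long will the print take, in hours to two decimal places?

9.46 hours

Extrusion cross-section: 0.097 × 0.8 → 0.0776 mm².
Toolpath length = 355 cm³ / 0.0776 mm² = 355000 / 0.0776 = 4574742.3 mm.
Print-move time: 4574742.3 / 156 → 29325.3 s.
Number of layers: 218 / 0.097 → 2248 (rounded up).
Layer-change overhead = 2248 × 2.1, so 4720.8 s.
Altogether 29325.3 + 4720.8 = 34046.1 s, i.e. 9.46 hours.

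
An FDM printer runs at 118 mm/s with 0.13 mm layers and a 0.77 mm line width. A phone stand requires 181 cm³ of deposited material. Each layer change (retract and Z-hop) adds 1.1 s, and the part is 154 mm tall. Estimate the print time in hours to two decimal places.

Extrusion cross-section = 0.13 × 0.77 = 0.1001 mm².
Path length: 181000 mm³ / 0.1001 mm² → 1808191.8 mm.
Time extruding = 1808191.8 / 118 = 15323.7 s.
Layers = ⌈154/0.13⌉ = 1185.
Non-print overhead = 1185 × 1.1, so 1303.5 s.
Altogether 15323.7 + 1303.5 = 16627.2 s, i.e. 4.62 hours.

4.62 hours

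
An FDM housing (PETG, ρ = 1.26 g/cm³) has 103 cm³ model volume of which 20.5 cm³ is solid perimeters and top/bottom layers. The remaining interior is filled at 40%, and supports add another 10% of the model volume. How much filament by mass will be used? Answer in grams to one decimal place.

80.4 g

Infill region = 103 − 20.5 = 82.5 cm³.
Infill deposited: 0.40 × 82.5 → 33 cm³.
Support: 0.10 × 103 → 10.3 cm³.
Total extruded: 20.5 + 33 + 10.3 → 63.8 cm³.
Mass: 63.8 × 1.26 → 80.388 g.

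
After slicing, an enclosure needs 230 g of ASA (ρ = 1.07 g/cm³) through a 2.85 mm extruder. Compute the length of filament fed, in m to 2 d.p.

Extruded volume: 230/1.07 = 214.9533 cm³ (214953.3 mm³).
A = π r² = π × 1.425² = 6.3794 mm².
L = V/A = 214953.3/6.3794 = 33694.91 mm → 33.69 m.

33.69 m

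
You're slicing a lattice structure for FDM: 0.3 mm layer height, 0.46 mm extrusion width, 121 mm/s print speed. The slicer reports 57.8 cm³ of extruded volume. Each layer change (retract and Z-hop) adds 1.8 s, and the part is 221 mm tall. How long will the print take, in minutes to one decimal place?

Bead cross-section: 0.3 × 0.46 → 0.138 mm².
Toolpath length = 57.8 cm³ / 0.138 mm² = 57800 / 0.138 = 418840.6 mm.
Extrusion time = 418840.6 / 121 = 3461.5 s.
Number of layers: 221 / 0.3 → 737 (rounded up).
Non-print overhead: 737 × 1.8 → 1326.6 s.
Total = 3461.5 + 1326.6 = 4788.1 s = 79.8 minutes.

79.8 minutes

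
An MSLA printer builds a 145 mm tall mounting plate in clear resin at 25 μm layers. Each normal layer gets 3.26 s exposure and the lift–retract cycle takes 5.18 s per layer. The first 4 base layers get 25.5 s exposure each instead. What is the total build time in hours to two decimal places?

Number of layers: 145 / 0.025 → 5800 (rounded up).
Bottom layers = 4 × (25.5 + 5.18), so 122.72 s.
Regular layers: 5796 × (3.26 + 5.18) → 48918.24 s.
Total = 122.72 + 48918.24 = 49040.96 s = 13.62 hours.

13.62 hours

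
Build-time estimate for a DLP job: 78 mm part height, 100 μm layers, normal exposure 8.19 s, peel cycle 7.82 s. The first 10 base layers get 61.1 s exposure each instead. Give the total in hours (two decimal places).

3.62 hours

Layers = ⌈78/0.1⌉ = 780.
Bottom layers = 10 × (61.1 + 7.82), so 689.2 s.
Remaining layers = 770 × (8.19 + 7.82), so 12327.7 s.
Sum: 689.2 + 12327.7 = 13016.9 s → 3.62 hours.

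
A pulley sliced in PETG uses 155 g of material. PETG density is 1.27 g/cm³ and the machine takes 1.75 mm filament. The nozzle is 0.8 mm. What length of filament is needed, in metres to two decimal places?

Volume = 155 g / 1.27 g·cm⁻³ = 122.0472 cm³ = 122047.2 mm³.
A = π r² = π × 0.875² = 2.4053 mm².
Length = 122047.2 / 2.4053 = 50740.95 mm = 50.74 m.

50.74 m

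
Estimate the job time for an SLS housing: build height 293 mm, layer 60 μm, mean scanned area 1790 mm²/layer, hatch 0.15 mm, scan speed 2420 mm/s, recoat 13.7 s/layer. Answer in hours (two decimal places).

25.28 hours

Layer count = ceil(293 / 0.06) = 4884.
Hatch length per layer: 1790 / 0.15 → 11933.3 mm.
Laser time per layer = 11933.3 / 2420, so 4.9311 s.
Layer cycle = 4.9311 + 13.7 = 18.6311 s.
4884 layers × 18.6311 s/layer = 90994.2924 s, i.e. 25.28 hours.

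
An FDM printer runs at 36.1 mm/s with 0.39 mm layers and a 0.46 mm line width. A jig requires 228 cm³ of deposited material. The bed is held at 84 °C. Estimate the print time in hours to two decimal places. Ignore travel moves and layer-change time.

9.78 hours

Extrusion cross-section = 0.39 × 0.46, so 0.1794 mm².
Path length: 228000 mm³ / 0.1794 mm² → 1270903 mm.
Extrusion time = 1270903 / 36.1 = 35205.1 s.
35205.1 s = 9.78 hours.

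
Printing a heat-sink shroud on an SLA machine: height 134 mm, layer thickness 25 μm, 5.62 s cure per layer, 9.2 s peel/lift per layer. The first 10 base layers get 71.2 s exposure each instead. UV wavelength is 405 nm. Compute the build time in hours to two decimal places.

22.25 hours

Layers = ⌈134/0.025⌉ = 5360.
Base layers = 10 × (71.2 + 9.2), so 804 s.
Normal layers = 5350 × (5.62 + 9.2) = 79287 s.
Total = 804 + 79287 = 80091 s = 22.25 hours.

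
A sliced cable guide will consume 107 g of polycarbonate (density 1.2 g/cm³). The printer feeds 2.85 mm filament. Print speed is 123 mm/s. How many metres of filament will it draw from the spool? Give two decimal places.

13.98 m

Extruded volume: 107/1.2 = 89.1667 cm³ (89166.7 mm³).
A = π r² = π × 1.425² = 6.3794 mm².
Length = 89166.7 / 6.3794 = 13977.29 mm = 13.98 m.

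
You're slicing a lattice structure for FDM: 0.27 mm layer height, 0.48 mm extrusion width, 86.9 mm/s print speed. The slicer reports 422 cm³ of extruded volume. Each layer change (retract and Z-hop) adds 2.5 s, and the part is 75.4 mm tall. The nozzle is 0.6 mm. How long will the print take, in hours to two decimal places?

10.60 hours

Extrusion cross-section = 0.27 × 0.48, so 0.1296 mm².
Path length: 422000 mm³ / 0.1296 mm² → 3256172.8 mm.
Print-move time = 3256172.8 / 86.9 = 37470.3 s.
Layer count = ceil(75.4 / 0.27) = 280.
Layer-change overhead = 280 × 2.5, so 700 s.
Altogether 37470.3 + 700 = 38170.3 s, i.e. 10.60 hours.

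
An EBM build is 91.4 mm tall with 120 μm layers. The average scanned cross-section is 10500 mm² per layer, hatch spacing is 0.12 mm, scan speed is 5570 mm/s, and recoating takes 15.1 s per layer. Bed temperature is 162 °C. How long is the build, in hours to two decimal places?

Number of layers: 91.4 / 0.12 → 762 (rounded up).
Scan path per layer = 10500 / 0.12, so 87500 mm.
Per-layer scan time = 87500 / 5570 = 15.7092 s.
Per-layer time = 15.7092 + 15.1, so 30.8092 s.
Total: 762 × 30.8092 s = 23476.6104 s → 6.52 hours.

6.52 hours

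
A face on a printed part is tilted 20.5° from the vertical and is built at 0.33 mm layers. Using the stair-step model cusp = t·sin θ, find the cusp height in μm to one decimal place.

115.6 μm

sin(20.5°) = 0.3502, so cusp = 0.33 × 0.3502 = 0.115566 mm → 115.6 μm.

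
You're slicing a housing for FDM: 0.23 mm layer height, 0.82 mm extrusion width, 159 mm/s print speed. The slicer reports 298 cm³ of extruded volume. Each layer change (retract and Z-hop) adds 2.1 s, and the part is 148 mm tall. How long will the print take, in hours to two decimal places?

Bead cross-section = 0.23 × 0.82 = 0.1886 mm².
Total extruded path = 298000/0.1886 = 1580063.6 mm.
Time extruding = 1580063.6 / 159 = 9937.5 s.
Layers = ⌈148/0.23⌉ = 644.
Non-print overhead: 644 × 2.1 → 1352.4 s.
Total = 9937.5 + 1352.4 = 11289.9 s = 3.14 hours.

3.14 hours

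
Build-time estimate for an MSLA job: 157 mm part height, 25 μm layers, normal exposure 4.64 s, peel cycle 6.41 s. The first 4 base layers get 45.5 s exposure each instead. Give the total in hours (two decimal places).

19.32 hours

Layers = ⌈157/0.025⌉ = 6280.
Burn-in layers = 4 × (45.5 + 6.41), so 207.64 s.
Normal layers: 6276 × (4.64 + 6.41) → 69349.8 s.
Sum: 207.64 + 69349.8 = 69557.44 s → 19.32 hours.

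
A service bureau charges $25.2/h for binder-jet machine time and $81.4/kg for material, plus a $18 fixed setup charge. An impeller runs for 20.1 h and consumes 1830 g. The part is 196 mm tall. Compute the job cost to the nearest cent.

Machine-time cost = 25.2 × 20.1 = $506.52.
Material cost = 81.4 × 1830/1000, so $148.962.
Adding setup: 506.52 + 148.962 + 18 → 673.482 ≈ $673.48.

$673.48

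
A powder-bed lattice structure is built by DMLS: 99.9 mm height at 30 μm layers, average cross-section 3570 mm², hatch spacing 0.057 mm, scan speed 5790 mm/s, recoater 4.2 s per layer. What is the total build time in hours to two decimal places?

13.89 hours

Layer count = ceil(99.9 / 0.03) = 3330.
Hatch length per layer = 3570 / 0.057, so 62631.6 mm.
Per-layer scan time = 62631.6 / 5790 = 10.8172 s.
Per-layer time = 10.8172 + 4.2, so 15.0172 s.
Build time = 3330 × 15.0172 = 50007.276 s = 13.89 hours.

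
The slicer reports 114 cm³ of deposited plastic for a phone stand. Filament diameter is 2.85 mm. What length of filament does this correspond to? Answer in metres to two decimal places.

17.87 m

Filament cross-section = π × (2.85/2)² = 6.3794 mm².
Length = 114 cm³ / 6.3794 mm² = 114000 / 6.3794 = 17870.02 mm = 17.87 m.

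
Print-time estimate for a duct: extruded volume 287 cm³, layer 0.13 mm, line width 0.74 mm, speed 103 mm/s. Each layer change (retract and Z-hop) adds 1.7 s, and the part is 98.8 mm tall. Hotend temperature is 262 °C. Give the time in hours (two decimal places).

Line area: 0.13 × 0.74 → 0.0962 mm².
Total extruded path = 287000/0.0962 = 2983368 mm.
Time extruding = 2983368 / 103, so 28964.7 s.
Layers = ⌈98.8/0.13⌉ = 760.
Z-hop total = 760 × 1.7 = 1292 s.
Total = 28964.7 + 1292 = 30256.7 s = 8.40 hours.

8.40 hours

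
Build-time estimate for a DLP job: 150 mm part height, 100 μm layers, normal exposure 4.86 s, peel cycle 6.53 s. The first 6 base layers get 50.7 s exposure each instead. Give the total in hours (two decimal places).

4.82 hours

Layers = ⌈150/0.1⌉ = 1500.
Bottom layers = 6 × (50.7 + 6.53), so 343.38 s.
Remaining layers: 1494 × (4.86 + 6.53) → 17016.66 s.
Sum: 343.38 + 17016.66 = 17360.04 s → 4.82 hours.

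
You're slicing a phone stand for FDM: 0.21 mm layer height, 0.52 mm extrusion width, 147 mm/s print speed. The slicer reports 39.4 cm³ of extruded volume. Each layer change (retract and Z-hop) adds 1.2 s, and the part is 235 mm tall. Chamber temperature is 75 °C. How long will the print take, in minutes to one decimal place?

63.3 minutes

Extrusion cross-section: 0.21 × 0.52 → 0.1092 mm².
Path length: 39400 mm³ / 0.1092 mm² → 360805.9 mm.
Time extruding = 360805.9 / 147 = 2454.5 s.
Layer count = ceil(235 / 0.21) = 1120.
Layer-change overhead = 1120 × 1.2, so 1344 s.
Altogether 2454.5 + 1344 = 3798.5 s, i.e. 63.3 minutes.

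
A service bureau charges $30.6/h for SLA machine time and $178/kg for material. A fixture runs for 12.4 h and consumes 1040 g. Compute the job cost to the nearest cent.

$564.56

Machine cost = 30.6 × 12.4, so $379.44.
Feedstock cost = 178 × 1040/1000 = $185.12.
Total = 379.44 + 185.12 = $564.56.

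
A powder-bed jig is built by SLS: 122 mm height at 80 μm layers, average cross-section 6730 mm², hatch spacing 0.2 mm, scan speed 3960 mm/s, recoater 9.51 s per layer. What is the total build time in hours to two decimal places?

Layers = ⌈122/0.08⌉ = 1525.
Scan path per layer = 6730 / 0.2 = 33650 mm.
Per-layer scan time: 33650 / 3960 → 8.4975 s.
Per-layer time = 8.4975 + 9.51 = 18.0075 s.
Build time = 1525 × 18.0075 = 27461.4375 s = 7.63 hours.

7.63 hours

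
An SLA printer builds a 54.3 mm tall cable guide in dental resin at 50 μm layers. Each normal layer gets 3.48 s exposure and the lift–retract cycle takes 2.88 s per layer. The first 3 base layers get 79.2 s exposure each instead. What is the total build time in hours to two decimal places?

Number of layers: 54.3 / 0.05 → 1086 (rounded up).
Base layers = 3 × (79.2 + 2.88), so 246.24 s.
Remaining layers = 1083 × (3.48 + 2.88) = 6887.88 s.
Sum: 246.24 + 6887.88 = 7134.12 s → 1.98 hours.

1.98 hours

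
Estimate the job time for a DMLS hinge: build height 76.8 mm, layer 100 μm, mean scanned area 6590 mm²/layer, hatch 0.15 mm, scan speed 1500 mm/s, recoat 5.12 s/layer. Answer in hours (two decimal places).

Layers = ⌈76.8/0.1⌉ = 768.
Per-layer scan distance: 6590 / 0.15 → 43933.3 mm.
Scan time per layer = 43933.3 / 1500, so 29.2889 s.
Time per layer: 29.2889 + 5.12 → 34.4089 s.
Total: 768 × 34.4089 s = 26426.0352 s → 7.34 hours.

7.34 hours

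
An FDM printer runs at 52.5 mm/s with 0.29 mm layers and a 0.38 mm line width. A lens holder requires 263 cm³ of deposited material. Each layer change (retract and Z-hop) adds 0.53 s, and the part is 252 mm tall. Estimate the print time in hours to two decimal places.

Line area = 0.29 × 0.38, so 0.1102 mm².
Toolpath length = 263 cm³ / 0.1102 mm² = 263000 / 0.1102 = 2386569.9 mm.
Time extruding = 2386569.9 / 52.5, so 45458.5 s.
Number of layers: 252 / 0.29 → 869 (rounded up).
Z-hop total = 869 × 0.53 = 460.57 s.
Total = 45458.5 + 460.57 = 45919.07 s = 12.76 hours.

12.76 hours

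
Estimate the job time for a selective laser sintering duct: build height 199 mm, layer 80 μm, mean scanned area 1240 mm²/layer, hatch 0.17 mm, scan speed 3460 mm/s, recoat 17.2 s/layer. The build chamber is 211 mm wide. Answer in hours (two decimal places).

Layers = ⌈199/0.08⌉ = 2488.
Scan path per layer: 1240 / 0.17 → 7294.1 mm.
Per-layer scan time: 7294.1 / 3460 → 2.1081 s.
Time per layer = 2.1081 + 17.2, so 19.3081 s.
Build time = 2488 × 19.3081 = 48038.5528 s = 13.34 hours.

13.34 hours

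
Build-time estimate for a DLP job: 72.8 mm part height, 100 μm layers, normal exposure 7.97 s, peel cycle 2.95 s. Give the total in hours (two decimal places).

Number of layers: 72.8 / 0.1 → 728 (rounded up).
Per-layer time = 7.97 + 2.95, so 10.92 s.
Build time: 728 × 10.92 s = 7949.76 s, i.e. 2.21 hours.

2.21 hours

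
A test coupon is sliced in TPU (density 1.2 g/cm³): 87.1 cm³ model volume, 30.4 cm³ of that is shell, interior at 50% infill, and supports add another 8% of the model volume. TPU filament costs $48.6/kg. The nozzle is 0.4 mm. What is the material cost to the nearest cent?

$3.83

Interior volume = 87.1 − 30.4 = 56.7 cm³.
Deposited infill: 0.50 × 56.7 → 28.35 cm³.
Support = 0.08 × 87.1, so 6.968 cm³.
Total extruded: 30.4 + 28.35 + 6.968 → 65.718 cm³.
Mass: 65.718 × 1.2 → 78.8616 g.
At $48.6/kg: 78.8616/1000 × 48.6 = $3.83.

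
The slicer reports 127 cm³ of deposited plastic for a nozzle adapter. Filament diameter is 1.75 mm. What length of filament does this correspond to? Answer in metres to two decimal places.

A = π r² = π × 0.875² = 2.4053 mm².
Length = 127 cm³ / 2.4053 mm² = 127000 / 2.4053 = 52800.07 mm = 52.80 m.

52.80 m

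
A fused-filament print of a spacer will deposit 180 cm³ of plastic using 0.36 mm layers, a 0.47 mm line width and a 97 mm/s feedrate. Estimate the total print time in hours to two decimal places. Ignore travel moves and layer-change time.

3.05 hours

Extrusion cross-section: 0.36 × 0.47 → 0.1692 mm².
Total extruded path = 180000/0.1692 = 1063829.8 mm.
Extrusion time: 1063829.8 / 97 → 10967.3 s.
10967.3 s = 3.05 hours.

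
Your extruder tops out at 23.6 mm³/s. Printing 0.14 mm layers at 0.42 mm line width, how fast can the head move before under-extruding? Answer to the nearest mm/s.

Extrusion cross-section: 0.14 × 0.42 → 0.0588 mm².
Max speed = 23.6 / 0.0588 = 401.36 ≈ 401 mm/s.

401 mm/s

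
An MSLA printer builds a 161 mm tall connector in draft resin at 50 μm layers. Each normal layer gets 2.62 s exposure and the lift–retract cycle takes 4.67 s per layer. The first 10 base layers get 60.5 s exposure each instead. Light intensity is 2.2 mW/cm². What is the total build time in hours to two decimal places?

Number of layers: 161 / 0.05 → 3220 (rounded up).
Burn-in layers: 10 × (60.5 + 4.67) → 651.7 s.
Regular layers: 3210 × (2.62 + 4.67) → 23400.9 s.
Sum: 651.7 + 23400.9 = 24052.6 s → 6.68 hours.

6.68 hours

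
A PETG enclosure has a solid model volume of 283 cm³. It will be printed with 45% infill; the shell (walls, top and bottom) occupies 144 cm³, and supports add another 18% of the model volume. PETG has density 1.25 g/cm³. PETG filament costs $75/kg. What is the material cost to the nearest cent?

Volume inside the shell = 283 − 144 = 139 cm³.
Deposited infill = 0.45 × 139 = 62.55 cm³.
Support: 0.18 × 283 → 50.94 cm³.
Total printed volume = 144 + 62.55 + 50.94 = 257.49 cm³.
Mass = 257.49 × 1.25 = 321.8625 g.
At $75/kg: 321.8625/1000 × 75 = $24.14.

$24.14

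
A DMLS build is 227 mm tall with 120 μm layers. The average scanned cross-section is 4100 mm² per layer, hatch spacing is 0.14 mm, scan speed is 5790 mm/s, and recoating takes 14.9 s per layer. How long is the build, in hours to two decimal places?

10.49 hours

Layer count = ceil(227 / 0.12) = 1892.
Per-layer scan distance = 4100 / 0.14 = 29285.7 mm.
Per-layer scan time = 29285.7 / 5790, so 5.058 s.
Per-layer time = 5.058 + 14.9, so 19.958 s.
Build time = 1892 × 19.958 = 37760.536 s = 10.49 hours.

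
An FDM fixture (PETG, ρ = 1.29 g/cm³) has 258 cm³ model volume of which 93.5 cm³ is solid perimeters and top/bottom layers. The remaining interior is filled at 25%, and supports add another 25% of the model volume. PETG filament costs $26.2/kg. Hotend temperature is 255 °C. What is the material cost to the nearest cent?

Volume inside the shell: 258 − 93.5 → 164.5 cm³.
Infill deposited = 0.25 × 164.5 = 41.125 cm³.
Support = 0.25 × 258, so 64.5 cm³.
Total extruded = 93.5 + 41.125 + 64.5, so 199.125 cm³.
Mass = 199.125 × 1.29, so 256.87125 g.
At $26.2/kg: 256.87125/1000 × 26.2 = $6.73.

$6.73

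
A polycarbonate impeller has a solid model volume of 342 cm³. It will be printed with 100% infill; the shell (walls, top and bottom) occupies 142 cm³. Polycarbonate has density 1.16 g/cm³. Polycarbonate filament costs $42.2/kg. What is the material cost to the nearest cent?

$16.74

Infill region: 342 − 142 → 200 cm³.
Infill volume = 1.00 × 200 = 200 cm³.
Deposited volume: 142 + 200 → 342 cm³.
Mass = 342 × 1.16 = 396.72 g.
At $42.2/kg: 396.72/1000 × 42.2 = $16.74.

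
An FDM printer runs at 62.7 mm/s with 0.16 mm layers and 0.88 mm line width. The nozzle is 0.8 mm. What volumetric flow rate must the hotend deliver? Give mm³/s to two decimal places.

Extrusion cross-section: 0.16 × 0.88 → 0.1408 mm².
Volumetric flow = 62.7 × 0.1408 = 8.83 mm³/s.

8.83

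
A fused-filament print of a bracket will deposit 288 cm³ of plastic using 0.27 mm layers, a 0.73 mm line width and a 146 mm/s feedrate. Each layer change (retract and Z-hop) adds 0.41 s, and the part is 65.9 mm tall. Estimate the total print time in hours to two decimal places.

Extrusion cross-section = 0.27 × 0.73 = 0.1971 mm².
Path length: 288000 mm³ / 0.1971 mm² → 1461187.2 mm.
Print-move time = 1461187.2 / 146, so 10008.1 s.
Layers = ⌈65.9/0.27⌉ = 245.
Non-print overhead = 245 × 0.41 = 100.45 s.
Total = 10008.1 + 100.45 = 10108.55 s = 2.81 hours.

2.81 hours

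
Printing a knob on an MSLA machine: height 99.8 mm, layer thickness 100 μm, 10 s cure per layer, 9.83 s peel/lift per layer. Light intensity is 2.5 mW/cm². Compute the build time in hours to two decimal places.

5.50 hours

Layers = ⌈99.8/0.1⌉ = 998.
Each layer takes: 10 + 9.83 → 19.83 s.
Build time: 998 × 19.83 s = 19790.34 s, i.e. 5.50 hours.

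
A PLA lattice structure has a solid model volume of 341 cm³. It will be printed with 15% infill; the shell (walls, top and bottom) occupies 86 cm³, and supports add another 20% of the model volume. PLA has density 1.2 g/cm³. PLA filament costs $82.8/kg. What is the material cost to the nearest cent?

Interior volume = 341 − 86 = 255 cm³.
Infill volume: 0.15 × 255 → 38.25 cm³.
Support = 0.20 × 341, so 68.2 cm³.
Deposited volume = 86 + 38.25 + 68.2 = 192.45 cm³.
Mass: 192.45 × 1.2 → 230.94 g.
At $82.8/kg: 230.94/1000 × 82.8 = $19.12.

$19.12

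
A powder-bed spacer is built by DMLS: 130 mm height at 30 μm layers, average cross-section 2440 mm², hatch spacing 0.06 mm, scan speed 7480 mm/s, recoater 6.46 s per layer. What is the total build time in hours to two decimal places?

Layer count = ceil(130 / 0.03) = 4334.
Hatch length per layer = 2440 / 0.06, so 40666.7 mm.
Per-layer scan time: 40666.7 / 7480 → 5.4367 s.
Layer cycle = 5.4367 + 6.46 = 11.8967 s.
Build time = 4334 × 11.8967 = 51560.2978 s = 14.32 hours.

14.32 hours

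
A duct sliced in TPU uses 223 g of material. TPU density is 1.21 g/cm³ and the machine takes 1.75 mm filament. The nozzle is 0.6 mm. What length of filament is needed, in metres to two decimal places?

76.62 m

Extruded volume: 223/1.21 = 184.2975 cm³ (184297.5 mm³).
A = π r² = π × 0.875² = 2.4053 mm².
L = V/A = 184297.5/2.4053 = 76621.42 mm → 76.62 m.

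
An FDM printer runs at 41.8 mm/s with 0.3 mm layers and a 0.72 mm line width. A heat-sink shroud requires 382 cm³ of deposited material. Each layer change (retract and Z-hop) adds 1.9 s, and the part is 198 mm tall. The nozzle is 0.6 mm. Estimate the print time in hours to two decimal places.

12.10 hours

Bead cross-section: 0.3 × 0.72 → 0.216 mm².
Total extruded path = 382000/0.216 = 1768518.5 mm.
Time extruding: 1768518.5 / 41.8 → 42309.1 s.
Layer count = ceil(198 / 0.3) = 660.
Layer-change overhead = 660 × 1.9 = 1254 s.
Total = 42309.1 + 1254 = 43563.1 s = 12.10 hours.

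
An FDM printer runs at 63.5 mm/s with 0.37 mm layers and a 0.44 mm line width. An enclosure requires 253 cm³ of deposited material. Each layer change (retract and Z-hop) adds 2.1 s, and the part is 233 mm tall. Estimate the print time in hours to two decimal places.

7.17 hours

Line area = 0.37 × 0.44, so 0.1628 mm².
Total extruded path = 253000/0.1628 = 1554054.1 mm.
Extrusion time = 1554054.1 / 63.5 = 24473.3 s.
Layers = ⌈233/0.37⌉ = 630.
Z-hop total: 630 × 2.1 → 1323 s.
Total = 24473.3 + 1323 = 25796.3 s = 7.17 hours.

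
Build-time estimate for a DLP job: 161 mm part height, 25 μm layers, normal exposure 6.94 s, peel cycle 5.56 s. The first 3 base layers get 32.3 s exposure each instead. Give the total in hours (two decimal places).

22.38 hours

Number of layers: 161 / 0.025 → 6440 (rounded up).
Bottom layers = 3 × (32.3 + 5.56) = 113.58 s.
Normal layers = 6437 × (6.94 + 5.56) = 80462.5 s.
Sum: 113.58 + 80462.5 = 80576.08 s → 22.38 hours.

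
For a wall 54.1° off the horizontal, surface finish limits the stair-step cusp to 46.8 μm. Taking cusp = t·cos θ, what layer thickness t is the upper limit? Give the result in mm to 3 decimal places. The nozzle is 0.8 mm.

t = h_c / cos θ = 0.0468 / 0.5864 = 0.080 mm.

0.080 mm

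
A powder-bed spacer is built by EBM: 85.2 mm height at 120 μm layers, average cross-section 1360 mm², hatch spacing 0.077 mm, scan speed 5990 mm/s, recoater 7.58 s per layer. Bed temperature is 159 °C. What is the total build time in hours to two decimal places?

2.08 hours

Layer count = ceil(85.2 / 0.12) = 710.
Scan path per layer = 1360 / 0.077 = 17662.3 mm.
Beam time per layer: 17662.3 / 5990 → 2.9486 s.
Per-layer time = 2.9486 + 7.58 = 10.5286 s.
Total: 710 × 10.5286 s = 7475.306 s → 2.08 hours.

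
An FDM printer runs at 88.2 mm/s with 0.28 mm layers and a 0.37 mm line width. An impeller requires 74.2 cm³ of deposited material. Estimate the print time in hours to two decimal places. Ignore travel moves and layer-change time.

Line area = 0.28 × 0.37, so 0.1036 mm².
Toolpath length = 74.2 cm³ / 0.1036 mm² = 74200 / 0.1036 = 716216.2 mm.
Time extruding = 716216.2 / 88.2 = 8120.4 s.
8120.4 s = 2.26 hours.

2.26 hours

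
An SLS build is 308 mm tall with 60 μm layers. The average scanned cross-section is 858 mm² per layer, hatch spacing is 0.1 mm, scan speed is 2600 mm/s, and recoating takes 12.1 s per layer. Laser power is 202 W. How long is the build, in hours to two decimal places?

21.96 hours

Layers = ⌈308/0.06⌉ = 5134.
Scan path per layer = 858 / 0.1 = 8580 mm.
Laser time per layer: 8580 / 2600 → 3.3 s.
Layer cycle = 3.3 + 12.1 = 15.4 s.
Total: 5134 × 15.4 s = 79063.6 s → 21.96 hours.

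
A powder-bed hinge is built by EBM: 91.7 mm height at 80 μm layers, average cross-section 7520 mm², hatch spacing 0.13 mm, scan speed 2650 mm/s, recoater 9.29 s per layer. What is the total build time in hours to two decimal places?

9.91 hours

Layer count = ceil(91.7 / 0.08) = 1147.
Hatch length per layer: 7520 / 0.13 → 57846.2 mm.
Beam time per layer: 57846.2 / 2650 → 21.8288 s.
Per-layer time = 21.8288 + 9.29, so 31.1188 s.
1147 layers × 31.1188 s/layer = 35693.2636 s, i.e. 9.91 hours.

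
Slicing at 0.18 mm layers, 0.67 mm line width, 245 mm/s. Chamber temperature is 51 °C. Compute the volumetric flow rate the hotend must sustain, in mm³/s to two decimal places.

29.55

Bead cross-section = 0.18 × 0.67, so 0.1206 mm².
Volumetric flow = 245 × 0.1206 = 29.55 mm³/s.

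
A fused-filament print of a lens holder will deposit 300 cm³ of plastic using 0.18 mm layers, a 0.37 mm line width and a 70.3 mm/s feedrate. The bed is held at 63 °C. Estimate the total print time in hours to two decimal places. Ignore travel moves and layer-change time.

17.80 hours

Bead cross-section = 0.18 × 0.37 = 0.0666 mm².
Toolpath length = 300 cm³ / 0.0666 mm² = 300000 / 0.0666 = 4504504.5 mm.
Print-move time = 4504504.5 / 70.3 = 64075.5 s.
In the requested units: 64075.5 s = 17.80 hours.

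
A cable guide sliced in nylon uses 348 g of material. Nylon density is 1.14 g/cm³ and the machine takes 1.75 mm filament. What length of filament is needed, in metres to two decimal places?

126.91 m

Extruded volume: 348/1.14 = 305.2632 cm³ (305263.2 mm³).
A = π r² = π × 0.875² = 2.4053 mm².
L = V/A = 305263.2/2.4053 = 126912.73 mm → 126.91 m.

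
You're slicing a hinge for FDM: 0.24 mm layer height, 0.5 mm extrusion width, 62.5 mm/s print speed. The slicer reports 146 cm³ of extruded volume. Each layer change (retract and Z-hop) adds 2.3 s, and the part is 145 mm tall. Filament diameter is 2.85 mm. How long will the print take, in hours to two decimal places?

5.79 hours

Bead cross-section = 0.24 × 0.5, so 0.12 mm².
Toolpath length = 146 cm³ / 0.12 mm² = 146000 / 0.12 = 1216666.7 mm.
Print-move time = 1216666.7 / 62.5 = 19466.7 s.
Layers = ⌈145/0.24⌉ = 605.
Z-hop total = 605 × 2.3, so 1391.5 s.
Total = 19466.7 + 1391.5 = 20858.2 s = 5.79 hours.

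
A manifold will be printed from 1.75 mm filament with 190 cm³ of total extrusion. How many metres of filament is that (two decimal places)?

78.99 m

A = π r² = π × 0.875² = 2.4053 mm².
Length = 190 cm³ / 2.4053 mm² = 190000 / 2.4053 = 78992.23 mm = 78.99 m.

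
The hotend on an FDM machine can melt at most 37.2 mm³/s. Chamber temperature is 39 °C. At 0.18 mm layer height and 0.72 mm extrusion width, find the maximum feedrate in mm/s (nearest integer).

287 mm/s

Extrusion cross-section: 0.18 × 0.72 → 0.1296 mm².
Max speed = 37.2 / 0.1296 = 287.04 ≈ 287 mm/s.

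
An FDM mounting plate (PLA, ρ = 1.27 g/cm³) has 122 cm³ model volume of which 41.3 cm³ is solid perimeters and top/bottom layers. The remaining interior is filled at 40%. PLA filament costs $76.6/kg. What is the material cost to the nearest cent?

$7.16

Volume inside the shell = 122 − 41.3 = 80.7 cm³.
Infill volume = 0.40 × 80.7 = 32.28 cm³.
Total printed volume = 41.3 + 32.28 = 73.58 cm³.
Mass: 73.58 × 1.27 → 93.4466 g.
Cost = 93.4466 g / 1000 × $76.6/kg = $7.16.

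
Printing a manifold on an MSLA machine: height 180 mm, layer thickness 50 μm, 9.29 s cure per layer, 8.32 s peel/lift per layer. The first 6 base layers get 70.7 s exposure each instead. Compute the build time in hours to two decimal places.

Number of layers: 180 / 0.05 → 3600 (rounded up).
Bottom layers = 6 × (70.7 + 8.32), so 474.12 s.
Remaining layers: 3594 × (9.29 + 8.32) → 63290.34 s.
Total = 474.12 + 63290.34 = 63764.46 s = 17.71 hours.

17.71 hours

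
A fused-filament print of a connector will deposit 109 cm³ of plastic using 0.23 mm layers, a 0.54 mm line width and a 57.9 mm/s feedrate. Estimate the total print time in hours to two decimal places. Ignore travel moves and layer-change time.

Bead cross-section: 0.23 × 0.54 → 0.1242 mm².
Path length: 109000 mm³ / 0.1242 mm² → 877616.7 mm.
Time extruding = 877616.7 / 57.9, so 15157.5 s.
That's 15157.5 s → 4.21 hours.

4.21 hours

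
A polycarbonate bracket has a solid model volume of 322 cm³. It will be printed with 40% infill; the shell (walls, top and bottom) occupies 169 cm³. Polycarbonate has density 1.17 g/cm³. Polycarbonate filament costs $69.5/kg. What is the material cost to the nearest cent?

Infill region = 322 − 169, so 153 cm³.
Infill deposited = 0.40 × 153, so 61.2 cm³.
Deposited volume = 169 + 61.2 = 230.2 cm³.
Mass = 230.2 × 1.17, so 269.334 g.
Cost = 269.334 g / 1000 × $69.5/kg = $18.72.

$18.72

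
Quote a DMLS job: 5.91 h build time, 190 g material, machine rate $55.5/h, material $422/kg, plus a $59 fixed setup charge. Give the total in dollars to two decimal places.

$467.19

Machine-time cost = 55.5 × 5.91, so $328.005.
Material charge: 422 × 190/1000 → $80.18.
Adding setup: 328.005 + 80.18 + 59 → 467.185 ≈ $467.19.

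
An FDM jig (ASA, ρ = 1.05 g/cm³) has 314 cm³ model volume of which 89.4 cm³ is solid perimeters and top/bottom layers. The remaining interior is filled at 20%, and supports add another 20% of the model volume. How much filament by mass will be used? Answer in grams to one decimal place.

Volume inside the shell: 314 − 89.4 → 224.6 cm³.
Deposited infill = 0.20 × 224.6, so 44.92 cm³.
Support = 0.20 × 314, so 62.8 cm³.
Deposited volume = 89.4 + 44.92 + 62.8, so 197.12 cm³.
Mass = 197.12 × 1.05 = 206.976 g.

207.0 g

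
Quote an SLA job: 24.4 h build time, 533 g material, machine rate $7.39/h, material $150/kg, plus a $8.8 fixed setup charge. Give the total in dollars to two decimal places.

$269.07

Machine-time cost = 7.39 × 24.4 = $180.316.
Material cost = 150 × 533/1000 = $79.95.
Adding setup: 180.316 + 79.95 + 8.8 → 269.066 ≈ $269.07.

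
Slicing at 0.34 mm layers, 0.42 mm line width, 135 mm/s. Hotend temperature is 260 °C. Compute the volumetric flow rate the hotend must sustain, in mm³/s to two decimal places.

Extrusion cross-section = 0.34 × 0.42 = 0.1428 mm².
Volumetric flow = 135 × 0.1428 = 19.28 mm³/s.

19.28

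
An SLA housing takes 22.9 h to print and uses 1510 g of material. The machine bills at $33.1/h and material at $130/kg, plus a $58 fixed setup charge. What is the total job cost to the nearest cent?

Machine-time cost = 33.1 × 22.9, so $757.99.
Material charge = 130 × 1510/1000, so $196.30.
Total = 757.99 + 196.30 + 58 = $1012.29.

$1012.29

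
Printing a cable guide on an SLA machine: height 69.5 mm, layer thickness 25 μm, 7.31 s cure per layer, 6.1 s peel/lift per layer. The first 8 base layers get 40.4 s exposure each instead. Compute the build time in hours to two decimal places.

10.43 hours

Number of layers: 69.5 / 0.025 → 2780 (rounded up).
Burn-in layers = 8 × (40.4 + 6.1) = 372 s.
Normal layers: 2772 × (7.31 + 6.1) → 37172.52 s.
Total = 372 + 37172.52 = 37544.52 s = 10.43 hours.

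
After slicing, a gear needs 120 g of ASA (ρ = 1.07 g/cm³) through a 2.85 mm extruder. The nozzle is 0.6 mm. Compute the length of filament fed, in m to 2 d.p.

17.58 m

Volume = 120 g / 1.07 g·cm⁻³ = 112.1495 cm³ = 112149.5 mm³.
Cross-section of 2.85 mm filament: π·(2.85/2)² = 6.3794 mm².
Length = 112149.5 / 6.3794 = 17579.94 mm = 17.58 m.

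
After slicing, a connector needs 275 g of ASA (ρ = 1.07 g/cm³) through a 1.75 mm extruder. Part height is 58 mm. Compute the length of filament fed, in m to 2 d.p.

106.85 m

Extruded volume: 275/1.07 = 257.0093 cm³ (257009.3 mm³).
A = π r² = π × 0.875² = 2.4053 mm².
L = V/A = 257009.3/2.4053 = 106851.25 mm → 106.85 m.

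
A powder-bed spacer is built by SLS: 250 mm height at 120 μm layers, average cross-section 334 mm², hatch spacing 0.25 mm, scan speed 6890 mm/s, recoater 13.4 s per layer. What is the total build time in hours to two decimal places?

7.87 hours

Layer count = ceil(250 / 0.12) = 2084.
Hatch length per layer = 334 / 0.25, so 1336 mm.
Laser time per layer = 1336 / 6890 = 0.1939 s.
Time per layer = 0.1939 + 13.4 = 13.5939 s.
Build time = 2084 × 13.5939 = 28329.6876 s = 7.87 hours.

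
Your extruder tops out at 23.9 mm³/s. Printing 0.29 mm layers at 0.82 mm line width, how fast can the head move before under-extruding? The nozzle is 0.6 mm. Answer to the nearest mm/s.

101 mm/s

Extrusion cross-section = 0.29 × 0.82, so 0.2378 mm².
v_max = Q/A = 23.9/0.2378 = 100.50 mm/s → 101 mm/s.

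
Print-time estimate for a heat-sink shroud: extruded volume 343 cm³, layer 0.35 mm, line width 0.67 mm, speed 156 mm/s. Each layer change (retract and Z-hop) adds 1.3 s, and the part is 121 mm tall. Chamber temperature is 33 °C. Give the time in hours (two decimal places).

Bead cross-section = 0.35 × 0.67, so 0.2345 mm².
Total extruded path = 343000/0.2345 = 1462686.6 mm.
Print-move time = 1462686.6 / 156 = 9376.2 s.
Layers = ⌈121/0.35⌉ = 346.
Z-hop total = 346 × 1.3 = 449.8 s.
Altogether 9376.2 + 449.8 = 9826 s, i.e. 2.73 hours.

2.73 hours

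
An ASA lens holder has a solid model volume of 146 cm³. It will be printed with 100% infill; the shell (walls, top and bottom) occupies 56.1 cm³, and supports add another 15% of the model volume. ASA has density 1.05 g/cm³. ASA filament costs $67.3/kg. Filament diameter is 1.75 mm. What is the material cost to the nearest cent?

$11.86

Infill region: 146 − 56.1 → 89.9 cm³.
Infill volume = 1.00 × 89.9 = 89.9 cm³.
Support: 0.15 × 146 → 21.9 cm³.
Total printed volume: 56.1 + 89.9 + 21.9 → 167.9 cm³.
Mass: 167.9 × 1.05 → 176.295 g.
Cost = 176.295 g / 1000 × $67.3/kg = $11.86.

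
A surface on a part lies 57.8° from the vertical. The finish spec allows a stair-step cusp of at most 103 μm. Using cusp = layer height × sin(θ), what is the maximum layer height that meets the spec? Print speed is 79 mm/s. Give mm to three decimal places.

sin(57.8°) = 0.8462; t_max = 0.103/0.8462 = 0.122 mm.

0.122 mm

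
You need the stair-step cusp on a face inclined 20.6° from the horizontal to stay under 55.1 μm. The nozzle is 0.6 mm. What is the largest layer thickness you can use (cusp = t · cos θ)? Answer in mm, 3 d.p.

0.059 mm

Layer height = cusp / cos(20.6°) = 0.0551 / 0.9361 = 0.059 mm.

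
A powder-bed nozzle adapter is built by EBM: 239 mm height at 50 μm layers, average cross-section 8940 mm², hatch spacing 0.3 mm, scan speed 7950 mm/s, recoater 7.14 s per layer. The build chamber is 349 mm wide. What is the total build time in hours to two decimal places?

14.46 hours

Layer count = ceil(239 / 0.05) = 4780.
Per-layer scan distance = 8940 / 0.3 = 29800 mm.
Scan time per layer: 29800 / 7950 → 3.7484 s.
Layer cycle = 3.7484 + 7.14 = 10.8884 s.
Total: 4780 × 10.8884 s = 52046.552 s → 14.46 hours.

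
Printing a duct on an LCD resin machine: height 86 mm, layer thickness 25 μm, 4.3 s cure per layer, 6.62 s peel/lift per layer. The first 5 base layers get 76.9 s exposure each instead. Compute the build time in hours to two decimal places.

10.54 hours

Layers = ⌈86/0.025⌉ = 3440.
Base layers = 5 × (76.9 + 6.62), so 417.6 s.
Regular layers = 3435 × (4.3 + 6.62), so 37510.2 s.
Total = 417.6 + 37510.2 = 37927.8 s = 10.54 hours.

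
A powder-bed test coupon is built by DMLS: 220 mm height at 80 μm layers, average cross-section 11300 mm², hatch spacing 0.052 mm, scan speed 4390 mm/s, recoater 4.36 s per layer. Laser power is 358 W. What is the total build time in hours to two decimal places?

Layers = ⌈220/0.08⌉ = 2750.
Hatch length per layer: 11300 / 0.052 → 217307.7 mm.
Per-layer scan time = 217307.7 / 4390 = 49.5006 s.
Per-layer time = 49.5006 + 4.36 = 53.8606 s.
Build time = 2750 × 53.8606 = 148116.65 s = 41.14 hours.

41.14 hours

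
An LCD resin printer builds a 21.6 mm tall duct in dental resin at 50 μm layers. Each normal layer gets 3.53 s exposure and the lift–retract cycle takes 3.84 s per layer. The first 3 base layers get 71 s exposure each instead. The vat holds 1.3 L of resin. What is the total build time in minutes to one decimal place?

Layers = ⌈21.6/0.05⌉ = 432.
Bottom layers = 3 × (71 + 3.84) = 224.52 s.
Regular layers = 429 × (3.53 + 3.84) = 3161.73 s.
Total = 224.52 + 3161.73 = 3386.25 s = 56.4 minutes.

56.4 minutes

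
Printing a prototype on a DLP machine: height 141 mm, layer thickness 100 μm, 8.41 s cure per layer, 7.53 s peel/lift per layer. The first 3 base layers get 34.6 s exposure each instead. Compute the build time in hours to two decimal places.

Layers = ⌈141/0.1⌉ = 1410.
Burn-in layers = 3 × (34.6 + 7.53) = 126.39 s.
Normal layers = 1407 × (8.41 + 7.53) = 22427.58 s.
Total = 126.39 + 22427.58 = 22553.97 s = 6.26 hours.

6.26 hours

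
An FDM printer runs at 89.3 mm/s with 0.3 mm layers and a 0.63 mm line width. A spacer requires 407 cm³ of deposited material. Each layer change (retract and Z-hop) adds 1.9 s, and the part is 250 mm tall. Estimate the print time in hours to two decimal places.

7.14 hours

Extrusion cross-section = 0.3 × 0.63, so 0.189 mm².
Total extruded path = 407000/0.189 = 2153439.2 mm.
Time extruding: 2153439.2 / 89.3 → 24114.7 s.
Number of layers: 250 / 0.3 → 834 (rounded up).
Non-print overhead = 834 × 1.9, so 1584.6 s.
Altogether 24114.7 + 1584.6 = 25699.3 s, i.e. 7.14 hours.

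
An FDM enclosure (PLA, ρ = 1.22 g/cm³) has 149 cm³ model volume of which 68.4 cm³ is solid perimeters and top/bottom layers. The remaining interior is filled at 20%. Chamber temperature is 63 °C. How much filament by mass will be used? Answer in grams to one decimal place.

Infill region = 149 − 68.4 = 80.6 cm³.
Infill deposited = 0.20 × 80.6, so 16.12 cm³.
Total printed volume = 68.4 + 16.12 = 84.52 cm³.
Mass = 84.52 × 1.22 = 103.1144 g.

103.1 g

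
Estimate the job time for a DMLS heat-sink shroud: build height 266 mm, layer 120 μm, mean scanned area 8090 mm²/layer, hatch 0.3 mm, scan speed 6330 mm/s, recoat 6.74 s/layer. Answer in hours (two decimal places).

6.77 hours

Layer count = ceil(266 / 0.12) = 2217.
Hatch length per layer: 8090 / 0.3 → 26966.7 mm.
Per-layer scan time = 26966.7 / 6330, so 4.2601 s.
Time per layer: 4.2601 + 6.74 → 11.0001 s.
Build time = 2217 × 11.0001 = 24387.2217 s = 6.77 hours.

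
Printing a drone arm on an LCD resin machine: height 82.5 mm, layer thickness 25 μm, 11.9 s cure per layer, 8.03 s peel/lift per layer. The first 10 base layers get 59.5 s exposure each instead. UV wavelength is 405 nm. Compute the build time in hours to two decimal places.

Layers = ⌈82.5/0.025⌉ = 3300.
Burn-in layers = 10 × (59.5 + 8.03), so 675.3 s.
Remaining layers = 3290 × (11.9 + 8.03) = 65569.7 s.
Sum: 675.3 + 65569.7 = 66245 s → 18.40 hours.

18.40 hours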